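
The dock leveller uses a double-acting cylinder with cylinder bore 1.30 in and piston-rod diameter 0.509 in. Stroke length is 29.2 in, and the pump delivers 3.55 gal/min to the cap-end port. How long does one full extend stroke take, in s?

Cap-side area A_cap = π/4 × (1.30 in)² = 1.327 in^2
Swept volume V = A × L; t = V / Q = A·L / Q

t ≈ 2.84 s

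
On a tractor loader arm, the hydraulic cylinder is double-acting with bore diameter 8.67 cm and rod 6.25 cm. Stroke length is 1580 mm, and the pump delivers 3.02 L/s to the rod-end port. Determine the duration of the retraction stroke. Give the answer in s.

t ≈ 1.48 s

Rod-side annular area A_ann = π/4 × (8.67² − 6.25²) = 28.36 cm^2
Swept volume V = A × L; t = V / Q = A·L / Q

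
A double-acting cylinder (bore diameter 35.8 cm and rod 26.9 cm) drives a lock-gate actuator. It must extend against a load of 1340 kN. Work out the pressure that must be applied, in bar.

P ≈ 133 bar

Cap-side area A_cap = π/4 × (35.8 cm)² = 1007 cm^2
P = F / A = 1340 kN / A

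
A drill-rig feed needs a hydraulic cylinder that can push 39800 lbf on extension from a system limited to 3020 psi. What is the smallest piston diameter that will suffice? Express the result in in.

D ≈ 4.10 in

Extension force acts on the full piston face: F = P × (π/4)D².
D = √(4F / (πP)) = √(4 × 39800 lbf / (π × 3020 psi))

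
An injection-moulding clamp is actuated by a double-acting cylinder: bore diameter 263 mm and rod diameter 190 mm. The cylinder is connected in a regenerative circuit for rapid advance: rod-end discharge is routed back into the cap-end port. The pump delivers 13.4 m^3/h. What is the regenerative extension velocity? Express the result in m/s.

In regeneration the rod-end outflow joins the pump flow into the cap end, so the net volume the pump must supply per unit advance equals the rod cross-section area.
Rod cross-section A_rod = π/4 × (190 mm)² = 28350 mm^2
v = Q_pump / A_rod

v ≈ 0.131 m/s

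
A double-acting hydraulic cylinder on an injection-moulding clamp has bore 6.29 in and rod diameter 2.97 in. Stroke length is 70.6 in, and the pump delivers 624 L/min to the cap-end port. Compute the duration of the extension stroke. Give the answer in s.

Cap-side area A_cap = π/4 × (6.29 in)² = 31.07 in^2
Swept volume V = A × L; t = V / Q = A·L / Q

t ≈ 3.46 s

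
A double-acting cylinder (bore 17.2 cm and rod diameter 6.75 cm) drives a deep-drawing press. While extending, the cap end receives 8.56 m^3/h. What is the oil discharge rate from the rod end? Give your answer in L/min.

Cap-side area A_cap = π/4 × (17.2 cm)² = 232.4 cm^2
Rod-side annular area A_ann = π/4 × (17.2² − 6.75²) = 196.6 cm^2
Piston speed v = Q_in/A_cap; rod-end outflow Q_out = v × A_ann = Q_in × A_ann/A_cap.

Q_out ≈ 121 L/min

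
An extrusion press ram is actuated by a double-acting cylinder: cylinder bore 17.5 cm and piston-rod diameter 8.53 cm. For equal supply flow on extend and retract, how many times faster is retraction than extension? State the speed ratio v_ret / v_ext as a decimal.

v_ret/v_ext ≈ 1.31

Cap-side area A_cap = π/4 × (17.5 cm)² = 240.5 cm^2
Rod-side annular area A_ann = π/4 × (17.5² − 8.53²) = 183.4 cm^2
For equal Q, v ∝ 1/A, so v_ret/v_ext = A_cap/A_ann.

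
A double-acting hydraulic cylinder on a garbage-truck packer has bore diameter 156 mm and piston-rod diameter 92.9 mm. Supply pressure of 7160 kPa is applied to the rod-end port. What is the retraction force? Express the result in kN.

Rod-side annular area A_ann = π/4 × (156² − 92.9²) = 12340 mm^2
On retraction the pressure acts on the annular area (bore minus rod).
F = P × A_ann

F ≈ 88.3 kN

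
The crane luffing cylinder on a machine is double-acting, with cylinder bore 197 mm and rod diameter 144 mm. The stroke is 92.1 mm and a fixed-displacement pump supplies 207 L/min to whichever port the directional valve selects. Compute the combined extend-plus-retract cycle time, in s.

t ≈ 1.19 s

Cap-side area A_cap = π/4 × (197 mm)² = 30480 mm^2
Rod-side annular area A_ann = π/4 × (197² − 144²) = 14190 mm^2
t_ext = A_cap·L/Q = 0.8137 s
t_ret = A_ann·L/Q = 0.3789 s
t_cycle = t_ext + t_ret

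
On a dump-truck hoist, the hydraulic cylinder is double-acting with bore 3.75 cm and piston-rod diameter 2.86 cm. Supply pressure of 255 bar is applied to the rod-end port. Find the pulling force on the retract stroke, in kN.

F ≈ 11.8 kN

Rod-side annular area A_ann = π/4 × (3.75² − 2.86²) = 4.620 cm^2
On retraction the pressure acts on the annular area (bore minus rod).
F = P × A_ann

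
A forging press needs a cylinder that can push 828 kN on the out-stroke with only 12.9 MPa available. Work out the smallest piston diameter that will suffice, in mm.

D ≈ 286 mm

Extension force acts on the full piston face: F = P × (π/4)D².
D = √(4F / (πP)) = √(4 × 828 kN / (π × 12.9 MPa))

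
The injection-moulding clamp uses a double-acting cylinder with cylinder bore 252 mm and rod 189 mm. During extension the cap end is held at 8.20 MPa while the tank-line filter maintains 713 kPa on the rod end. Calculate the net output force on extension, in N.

Cap-side area A_cap = π/4 × (252 mm)² = 49880 mm^2
Rod-side annular area A_ann = π/4 × (252² − 189²) = 21820 mm^2
Net thrust = P_cap·A_cap − P_rod·A_ann = 4.090e5 N − 15560 N

F ≈ 3.93e5 N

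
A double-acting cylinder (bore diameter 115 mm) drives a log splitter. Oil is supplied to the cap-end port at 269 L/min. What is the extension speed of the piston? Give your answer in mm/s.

v ≈ 432 mm/s

Cap-side area A_cap = π/4 × (115 mm)² = 10390 mm^2
v = Q / A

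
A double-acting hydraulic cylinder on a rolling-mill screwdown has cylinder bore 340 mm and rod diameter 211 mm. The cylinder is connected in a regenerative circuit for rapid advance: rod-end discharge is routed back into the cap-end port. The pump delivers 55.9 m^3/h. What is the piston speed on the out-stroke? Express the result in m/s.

In regeneration the rod-end outflow joins the pump flow into the cap end, so the net volume the pump must supply per unit advance equals the rod cross-section area.
Rod cross-section A_rod = π/4 × (211 mm)² = 34970 mm^2
v = Q_pump / A_rod

v ≈ 0.444 m/s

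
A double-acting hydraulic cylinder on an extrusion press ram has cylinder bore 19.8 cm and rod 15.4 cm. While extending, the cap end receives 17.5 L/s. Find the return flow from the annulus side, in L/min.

Cap-side area A_cap = π/4 × (19.8 cm)² = 307.9 cm^2
Rod-side annular area A_ann = π/4 × (19.8² − 15.4²) = 121.6 cm^2
Piston speed v = Q_in/A_cap; rod-end outflow Q_out = v × A_ann = Q_in × A_ann/A_cap.

Q_out ≈ 415 L/min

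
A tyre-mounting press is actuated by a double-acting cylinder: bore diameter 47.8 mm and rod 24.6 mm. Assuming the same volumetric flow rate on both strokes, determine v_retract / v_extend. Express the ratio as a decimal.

v_ret/v_ext ≈ 1.36

Cap-side area A_cap = π/4 × (47.8 mm)² = 1795 mm^2
Rod-side annular area A_ann = π/4 × (47.8² − 24.6²) = 1319 mm^2
For equal Q, v ∝ 1/A, so v_ret/v_ext = A_cap/A_ann.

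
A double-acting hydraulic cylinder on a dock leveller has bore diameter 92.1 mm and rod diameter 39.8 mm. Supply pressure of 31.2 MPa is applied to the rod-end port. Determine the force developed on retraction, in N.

Rod-side annular area A_ann = π/4 × (92.1² − 39.8²) = 5418 mm^2
On retraction the pressure acts on the annular area (bore minus rod).
F = P × A_ann

F ≈ 1.69e5 N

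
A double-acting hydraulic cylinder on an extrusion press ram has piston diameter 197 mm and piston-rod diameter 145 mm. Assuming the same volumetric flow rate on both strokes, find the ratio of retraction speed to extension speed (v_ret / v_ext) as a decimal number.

Cap-side area A_cap = π/4 × (197 mm)² = 30480 mm^2
Rod-side annular area A_ann = π/4 × (197² − 145²) = 13970 mm^2
For equal Q, v ∝ 1/A, so v_ret/v_ext = A_cap/A_ann.

v_ret/v_ext ≈ 2.18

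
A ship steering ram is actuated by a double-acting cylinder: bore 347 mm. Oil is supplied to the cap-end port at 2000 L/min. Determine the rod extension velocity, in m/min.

v ≈ 21.1 m/min

Cap-side area A_cap = π/4 × (347 mm)² = 94570 mm^2
v = Q / A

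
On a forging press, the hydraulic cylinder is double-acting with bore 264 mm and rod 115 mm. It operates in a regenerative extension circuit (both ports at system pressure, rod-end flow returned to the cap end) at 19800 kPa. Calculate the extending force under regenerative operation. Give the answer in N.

F ≈ 2.06e5 N

With equal pressure on both faces, forces on the annular region cancel; the net push is pressure × rod cross-section.
Rod cross-section A_rod = π/4 × (115 mm)² = 10390 mm^2
F = P × A_rod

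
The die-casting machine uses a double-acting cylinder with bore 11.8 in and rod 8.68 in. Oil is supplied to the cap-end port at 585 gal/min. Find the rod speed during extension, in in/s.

Cap-side area A_cap = π/4 × (11.8 in)² = 109.4 in^2
v = Q / A

v ≈ 20.6 in/s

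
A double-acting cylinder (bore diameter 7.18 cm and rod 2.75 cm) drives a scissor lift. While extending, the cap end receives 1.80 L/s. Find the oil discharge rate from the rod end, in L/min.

Cap-side area A_cap = π/4 × (7.18 cm)² = 40.49 cm^2
Rod-side annular area A_ann = π/4 × (7.18² − 2.75²) = 34.55 cm^2
Piston speed v = Q_in/A_cap; rod-end outflow Q_out = v × A_ann = Q_in × A_ann/A_cap.

Q_out ≈ 92.2 L/min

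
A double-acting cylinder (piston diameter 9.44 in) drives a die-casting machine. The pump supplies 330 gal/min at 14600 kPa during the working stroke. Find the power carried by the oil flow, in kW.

W ≈ 304 kW

Hydraulic power = P × Q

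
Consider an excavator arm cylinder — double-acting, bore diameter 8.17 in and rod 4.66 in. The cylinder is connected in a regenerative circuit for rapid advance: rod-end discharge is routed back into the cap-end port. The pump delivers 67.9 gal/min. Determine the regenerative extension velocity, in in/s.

v ≈ 15.3 in/s

In regeneration the rod-end outflow joins the pump flow into the cap end, so the net volume the pump must supply per unit advance equals the rod cross-section area.
Rod cross-section A_rod = π/4 × (4.66 in)² = 17.06 in^2
v = Q_pump / A_rod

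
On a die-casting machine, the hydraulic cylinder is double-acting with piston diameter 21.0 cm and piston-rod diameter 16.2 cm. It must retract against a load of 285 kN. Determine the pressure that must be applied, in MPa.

Rod-side annular area A_ann = π/4 × (21.0² − 16.2²) = 140.2 cm^2
Retraction: pressure acts on the annular area.
P = F / A = 285 kN / A

P ≈ 20.3 MPa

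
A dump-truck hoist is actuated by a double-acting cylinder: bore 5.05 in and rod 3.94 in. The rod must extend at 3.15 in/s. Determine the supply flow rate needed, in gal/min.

Cap-side area A_cap = π/4 × (5.05 in)² = 20.03 in^2
Q = A × v

Q ≈ 16.4 gal/min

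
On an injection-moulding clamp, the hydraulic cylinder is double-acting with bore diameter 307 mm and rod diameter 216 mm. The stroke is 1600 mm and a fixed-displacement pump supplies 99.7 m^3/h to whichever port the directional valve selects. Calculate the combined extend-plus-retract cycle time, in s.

Cap-side area A_cap = π/4 × (307 mm)² = 74020 mm^2
Rod-side annular area A_ann = π/4 × (307² − 216²) = 37380 mm^2
t_ext = A_cap·L/Q = 4.277 s
t_ret = A_ann·L/Q = 2.160 s
t_cycle = t_ext + t_ret

t ≈ 6.44 s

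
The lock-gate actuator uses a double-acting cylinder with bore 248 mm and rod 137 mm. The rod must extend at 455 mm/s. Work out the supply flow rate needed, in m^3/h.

Q ≈ 79.1 m^3/h

Cap-side area A_cap = π/4 × (248 mm)² = 48310 mm^2
Q = A × v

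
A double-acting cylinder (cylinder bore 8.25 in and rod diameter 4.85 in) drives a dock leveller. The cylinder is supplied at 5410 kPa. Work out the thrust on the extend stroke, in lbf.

Cap-side area A_cap = π/4 × (8.25 in)² = 53.46 in^2
F = P × A_cap = 5410 kPa × A_cap

F ≈ 41900 lbf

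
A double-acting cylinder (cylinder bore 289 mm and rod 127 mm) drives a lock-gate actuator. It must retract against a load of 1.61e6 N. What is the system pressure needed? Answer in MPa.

P ≈ 30.4 MPa

Rod-side annular area A_ann = π/4 × (289² − 127²) = 52930 mm^2
Retraction: pressure acts on the annular area.
P = F / A = 1.61e6 N / A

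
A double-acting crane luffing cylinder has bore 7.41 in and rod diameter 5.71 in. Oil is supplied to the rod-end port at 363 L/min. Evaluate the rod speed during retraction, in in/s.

v ≈ 21.1 in/s

Rod-side annular area A_ann = π/4 × (7.41² − 5.71²) = 17.52 in^2
Flow into the rod-end port fills the annular volume.
v = Q / A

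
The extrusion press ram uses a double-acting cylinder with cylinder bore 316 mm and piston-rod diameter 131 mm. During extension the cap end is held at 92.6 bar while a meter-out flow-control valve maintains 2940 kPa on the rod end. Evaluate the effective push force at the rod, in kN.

F ≈ 535 kN

Cap-side area A_cap = π/4 × (316 mm)² = 78430 mm^2
Rod-side annular area A_ann = π/4 × (316² − 131²) = 64950 mm^2
Net thrust = P_cap·A_cap − P_rod·A_ann = 726.2 kN − 190.9 kN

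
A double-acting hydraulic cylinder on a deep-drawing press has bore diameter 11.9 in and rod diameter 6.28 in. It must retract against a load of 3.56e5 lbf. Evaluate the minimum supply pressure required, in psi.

P ≈ 4440 psi

Rod-side annular area A_ann = π/4 × (11.9² − 6.28²) = 80.25 in^2
Retraction: pressure acts on the annular area.
P = F / A = 3.56e5 lbf / A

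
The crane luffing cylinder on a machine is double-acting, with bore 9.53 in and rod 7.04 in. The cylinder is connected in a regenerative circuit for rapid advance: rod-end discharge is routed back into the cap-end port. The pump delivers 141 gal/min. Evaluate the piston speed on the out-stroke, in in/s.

v ≈ 13.9 in/s

In regeneration the rod-end outflow joins the pump flow into the cap end, so the net volume the pump must supply per unit advance equals the rod cross-section area.
Rod cross-section A_rod = π/4 × (7.04 in)² = 38.93 in^2
v = Q_pump / A_rod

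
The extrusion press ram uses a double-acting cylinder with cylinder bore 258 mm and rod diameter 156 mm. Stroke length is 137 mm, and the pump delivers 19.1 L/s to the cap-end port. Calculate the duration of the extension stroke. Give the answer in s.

t ≈ 0.375 s

Cap-side area A_cap = π/4 × (258 mm)² = 52280 mm^2
Swept volume V = A × L; t = V / Q = A·L / Q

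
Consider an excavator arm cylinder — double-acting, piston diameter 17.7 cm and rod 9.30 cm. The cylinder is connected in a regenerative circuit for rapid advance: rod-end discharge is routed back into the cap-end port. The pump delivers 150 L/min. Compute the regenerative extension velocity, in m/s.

In regeneration the rod-end outflow joins the pump flow into the cap end, so the net volume the pump must supply per unit advance equals the rod cross-section area.
Rod cross-section A_rod = π/4 × (9.30 cm)² = 67.93 cm^2
v = Q_pump / A_rod

v ≈ 0.368 m/s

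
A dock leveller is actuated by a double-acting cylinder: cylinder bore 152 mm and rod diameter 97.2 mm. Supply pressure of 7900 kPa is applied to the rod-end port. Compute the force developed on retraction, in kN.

Rod-side annular area A_ann = π/4 × (152² − 97.2²) = 10730 mm^2
On retraction the pressure acts on the annular area (bore minus rod).
F = P × A_ann

F ≈ 84.7 kN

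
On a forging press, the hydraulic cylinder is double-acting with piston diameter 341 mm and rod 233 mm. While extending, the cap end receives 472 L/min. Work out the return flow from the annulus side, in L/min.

Q_out ≈ 252 L/min

Cap-side area A_cap = π/4 × (341 mm)² = 91330 mm^2
Rod-side annular area A_ann = π/4 × (341² − 233²) = 48690 mm^2
Piston speed v = Q_in/A_cap; rod-end outflow Q_out = v × A_ann = Q_in × A_ann/A_cap.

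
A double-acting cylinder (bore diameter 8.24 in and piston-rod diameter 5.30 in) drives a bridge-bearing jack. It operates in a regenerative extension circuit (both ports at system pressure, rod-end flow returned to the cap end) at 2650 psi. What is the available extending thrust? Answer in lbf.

F ≈ 58500 lbf

With equal pressure on both faces, forces on the annular region cancel; the net push is pressure × rod cross-section.
Rod cross-section A_rod = π/4 × (5.30 in)² = 22.06 in^2
F = P × A_rod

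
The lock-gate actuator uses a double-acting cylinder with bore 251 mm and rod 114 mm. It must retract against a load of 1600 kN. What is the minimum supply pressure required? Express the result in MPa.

Rod-side annular area A_ann = π/4 × (251² − 114²) = 39270 mm^2
Retraction: pressure acts on the annular area.
P = F / A = 1600 kN / A

P ≈ 40.7 MPa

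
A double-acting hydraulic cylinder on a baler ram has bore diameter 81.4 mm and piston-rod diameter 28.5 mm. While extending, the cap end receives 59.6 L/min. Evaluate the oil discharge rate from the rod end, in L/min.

Q_out ≈ 52.3 L/min

Cap-side area A_cap = π/4 × (81.4 mm)² = 5204 mm^2
Rod-side annular area A_ann = π/4 × (81.4² − 28.5²) = 4566 mm^2
Piston speed v = Q_in/A_cap; rod-end outflow Q_out = v × A_ann = Q_in × A_ann/A_cap.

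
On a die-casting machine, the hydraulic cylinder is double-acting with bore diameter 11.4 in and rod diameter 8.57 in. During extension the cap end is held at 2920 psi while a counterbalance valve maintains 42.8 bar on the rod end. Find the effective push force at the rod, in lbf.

F ≈ 2.70e5 lbf

Cap-side area A_cap = π/4 × (11.4 in)² = 102.1 in^2
Rod-side annular area A_ann = π/4 × (11.4² − 8.57²) = 44.39 in^2
Net thrust = P_cap·A_cap − P_rod·A_ann = 2.980e5 lbf − 27550 lbf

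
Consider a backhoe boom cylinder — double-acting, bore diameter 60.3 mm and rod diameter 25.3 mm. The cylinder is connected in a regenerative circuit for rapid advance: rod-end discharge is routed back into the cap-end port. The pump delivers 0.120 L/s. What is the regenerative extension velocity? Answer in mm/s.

v ≈ 239 mm/s

In regeneration the rod-end outflow joins the pump flow into the cap end, so the net volume the pump must supply per unit advance equals the rod cross-section area.
Rod cross-section A_rod = π/4 × (25.3 mm)² = 502.7 mm^2
v = Q_pump / A_rod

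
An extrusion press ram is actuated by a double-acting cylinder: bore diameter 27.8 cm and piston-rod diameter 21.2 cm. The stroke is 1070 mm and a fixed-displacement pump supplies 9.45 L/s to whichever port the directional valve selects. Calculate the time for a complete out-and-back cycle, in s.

Cap-side area A_cap = π/4 × (27.8 cm)² = 607.0 cm^2
Rod-side annular area A_ann = π/4 × (27.8² − 21.2²) = 254.0 cm^2
t_ext = A_cap·L/Q = 6.873 s
t_ret = A_ann·L/Q = 2.876 s
t_cycle = t_ext + t_ret

t ≈ 9.75 s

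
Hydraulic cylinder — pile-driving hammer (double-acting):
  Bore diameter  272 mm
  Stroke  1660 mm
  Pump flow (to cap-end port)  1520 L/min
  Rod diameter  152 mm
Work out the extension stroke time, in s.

t ≈ 3.81 s

Cap-side area A_cap = π/4 × (272 mm)² = 58110 mm^2
Swept volume V = A × L; t = V / Q = A·L / Q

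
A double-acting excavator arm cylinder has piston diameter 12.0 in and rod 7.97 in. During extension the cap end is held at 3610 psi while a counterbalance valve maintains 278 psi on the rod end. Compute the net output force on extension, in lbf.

F ≈ 3.91e5 lbf

Cap-side area A_cap = π/4 × (12.0 in)² = 113.1 in^2
Rod-side annular area A_ann = π/4 × (12.0² − 7.97²) = 63.21 in^2
Net thrust = P_cap·A_cap − P_rod·A_ann = 4.083e5 lbf − 17570 lbf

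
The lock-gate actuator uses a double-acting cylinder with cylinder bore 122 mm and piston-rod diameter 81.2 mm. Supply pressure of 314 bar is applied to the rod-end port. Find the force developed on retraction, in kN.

F ≈ 204 kN

Rod-side annular area A_ann = π/4 × (122² − 81.2²) = 6511 mm^2
On retraction the pressure acts on the annular area (bore minus rod).
F = P × A_ann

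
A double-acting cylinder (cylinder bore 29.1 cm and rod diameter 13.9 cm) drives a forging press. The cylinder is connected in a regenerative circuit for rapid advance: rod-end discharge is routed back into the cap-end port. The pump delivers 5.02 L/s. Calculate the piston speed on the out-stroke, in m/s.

v ≈ 0.331 m/s

In regeneration the rod-end outflow joins the pump flow into the cap end, so the net volume the pump must supply per unit advance equals the rod cross-section area.
Rod cross-section A_rod = π/4 × (13.9 cm)² = 151.7 cm^2
v = Q_pump / A_rod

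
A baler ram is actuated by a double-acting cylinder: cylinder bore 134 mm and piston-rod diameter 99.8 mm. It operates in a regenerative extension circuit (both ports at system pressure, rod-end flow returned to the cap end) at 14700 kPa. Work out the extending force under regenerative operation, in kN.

F ≈ 115 kN

With equal pressure on both faces, forces on the annular region cancel; the net push is pressure × rod cross-section.
Rod cross-section A_rod = π/4 × (99.8 mm)² = 7823 mm^2
F = P × A_rod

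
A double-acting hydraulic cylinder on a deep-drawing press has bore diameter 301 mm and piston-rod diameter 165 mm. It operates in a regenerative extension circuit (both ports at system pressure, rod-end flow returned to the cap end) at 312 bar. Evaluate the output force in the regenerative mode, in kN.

F ≈ 667 kN

With equal pressure on both faces, forces on the annular region cancel; the net push is pressure × rod cross-section.
Rod cross-section A_rod = π/4 × (165 mm)² = 21380 mm^2
F = P × A_rod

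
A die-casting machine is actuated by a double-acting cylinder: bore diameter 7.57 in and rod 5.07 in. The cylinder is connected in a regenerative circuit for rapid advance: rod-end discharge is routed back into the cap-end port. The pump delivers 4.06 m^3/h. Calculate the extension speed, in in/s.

In regeneration the rod-end outflow joins the pump flow into the cap end, so the net volume the pump must supply per unit advance equals the rod cross-section area.
Rod cross-section A_rod = π/4 × (5.07 in)² = 20.19 in^2
v = Q_pump / A_rod

v ≈ 3.41 in/s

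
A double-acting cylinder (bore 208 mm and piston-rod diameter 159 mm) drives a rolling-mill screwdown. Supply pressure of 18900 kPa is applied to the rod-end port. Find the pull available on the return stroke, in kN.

Rod-side annular area A_ann = π/4 × (208² − 159²) = 14120 mm^2
On retraction the pressure acts on the annular area (bore minus rod).
F = P × A_ann

F ≈ 267 kN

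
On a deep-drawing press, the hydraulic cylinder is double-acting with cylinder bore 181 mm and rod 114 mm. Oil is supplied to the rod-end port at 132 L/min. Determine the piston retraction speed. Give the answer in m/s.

Rod-side annular area A_ann = π/4 × (181² − 114²) = 15520 mm^2
Flow into the rod-end port fills the annular volume.
v = Q / A

v ≈ 0.142 m/s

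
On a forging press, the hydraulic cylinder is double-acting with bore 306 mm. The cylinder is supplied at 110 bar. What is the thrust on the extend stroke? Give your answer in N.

Cap-side area A_cap = π/4 × (306 mm)² = 73540 mm^2
F = P × A_cap = 110 bar × A_cap

F ≈ 8.09e5 N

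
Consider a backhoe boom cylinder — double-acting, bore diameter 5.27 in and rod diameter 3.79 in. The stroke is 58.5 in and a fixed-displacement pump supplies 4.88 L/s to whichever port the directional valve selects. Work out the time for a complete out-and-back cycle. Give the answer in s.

t ≈ 6.35 s

Cap-side area A_cap = π/4 × (5.27 in)² = 21.81 in^2
Rod-side annular area A_ann = π/4 × (5.27² − 3.79²) = 10.53 in^2
t_ext = A_cap·L/Q = 4.285 s
t_ret = A_ann·L/Q = 2.069 s
t_cycle = t_ext + t_ret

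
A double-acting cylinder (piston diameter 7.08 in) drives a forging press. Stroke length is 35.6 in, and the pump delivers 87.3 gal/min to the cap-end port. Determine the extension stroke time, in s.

t ≈ 4.17 s

Cap-side area A_cap = π/4 × (7.08 in)² = 39.37 in^2
Swept volume V = A × L; t = V / Q = A·L / Q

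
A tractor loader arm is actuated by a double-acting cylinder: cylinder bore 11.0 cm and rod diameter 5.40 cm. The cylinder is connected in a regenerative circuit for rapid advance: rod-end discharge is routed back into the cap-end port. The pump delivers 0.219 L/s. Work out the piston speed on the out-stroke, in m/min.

In regeneration the rod-end outflow joins the pump flow into the cap end, so the net volume the pump must supply per unit advance equals the rod cross-section area.
Rod cross-section A_rod = π/4 × (5.40 cm)² = 22.90 cm^2
v = Q_pump / A_rod

v ≈ 5.74 m/min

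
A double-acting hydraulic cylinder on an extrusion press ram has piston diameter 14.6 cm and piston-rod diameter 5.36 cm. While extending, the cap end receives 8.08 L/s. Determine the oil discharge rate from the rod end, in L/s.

Q_out ≈ 6.99 L/s

Cap-side area A_cap = π/4 × (14.6 cm)² = 167.4 cm^2
Rod-side annular area A_ann = π/4 × (14.6² − 5.36²) = 144.9 cm^2
Piston speed v = Q_in/A_cap; rod-end outflow Q_out = v × A_ann = Q_in × A_ann/A_cap.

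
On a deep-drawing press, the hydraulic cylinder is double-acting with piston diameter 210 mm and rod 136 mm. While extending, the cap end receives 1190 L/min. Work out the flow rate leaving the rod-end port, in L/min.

Q_out ≈ 691 L/min

Cap-side area A_cap = π/4 × (210 mm)² = 34640 mm^2
Rod-side annular area A_ann = π/4 × (210² − 136²) = 20110 mm^2
Piston speed v = Q_in/A_cap; rod-end outflow Q_out = v × A_ann = Q_in × A_ann/A_cap.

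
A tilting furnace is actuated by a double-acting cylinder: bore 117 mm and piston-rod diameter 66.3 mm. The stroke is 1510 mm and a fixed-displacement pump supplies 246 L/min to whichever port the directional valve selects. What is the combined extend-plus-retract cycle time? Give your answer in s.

t ≈ 6.65 s

Cap-side area A_cap = π/4 × (117 mm)² = 10750 mm^2
Rod-side annular area A_ann = π/4 × (117² − 66.3²) = 7299 mm^2
t_ext = A_cap·L/Q = 3.960 s
t_ret = A_ann·L/Q = 2.688 s
t_cycle = t_ext + t_ret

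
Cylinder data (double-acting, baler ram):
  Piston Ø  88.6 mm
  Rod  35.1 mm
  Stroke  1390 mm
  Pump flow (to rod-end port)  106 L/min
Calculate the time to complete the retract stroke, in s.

t ≈ 4.09 s

Rod-side annular area A_ann = π/4 × (88.6² − 35.1²) = 5198 mm^2
Swept volume V = A × L; t = V / Q = A·L / Q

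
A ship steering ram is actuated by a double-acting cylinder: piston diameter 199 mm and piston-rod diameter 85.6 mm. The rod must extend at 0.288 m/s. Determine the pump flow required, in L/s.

Q ≈ 8.96 L/s

Cap-side area A_cap = π/4 × (199 mm)² = 31100 mm^2
Q = A × v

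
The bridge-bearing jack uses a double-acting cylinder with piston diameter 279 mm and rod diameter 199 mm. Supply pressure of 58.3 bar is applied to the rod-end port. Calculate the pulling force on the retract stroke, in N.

F ≈ 1.75e5 N

Rod-side annular area A_ann = π/4 × (279² − 199²) = 30030 mm^2
On retraction the pressure acts on the annular area (bore minus rod).
F = P × A_ann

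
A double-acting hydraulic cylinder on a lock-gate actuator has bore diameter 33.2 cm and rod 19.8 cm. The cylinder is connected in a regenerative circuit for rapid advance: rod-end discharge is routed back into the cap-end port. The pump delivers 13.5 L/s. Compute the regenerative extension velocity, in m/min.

v ≈ 26.3 m/min

In regeneration the rod-end outflow joins the pump flow into the cap end, so the net volume the pump must supply per unit advance equals the rod cross-section area.
Rod cross-section A_rod = π/4 × (19.8 cm)² = 307.9 cm^2
v = Q_pump / A_rod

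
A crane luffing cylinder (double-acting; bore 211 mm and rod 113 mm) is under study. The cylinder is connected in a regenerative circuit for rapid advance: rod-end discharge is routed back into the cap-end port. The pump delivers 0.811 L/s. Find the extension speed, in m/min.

In regeneration the rod-end outflow joins the pump flow into the cap end, so the net volume the pump must supply per unit advance equals the rod cross-section area.
Rod cross-section A_rod = π/4 × (113 mm)² = 10030 mm^2
v = Q_pump / A_rod

v ≈ 4.85 m/min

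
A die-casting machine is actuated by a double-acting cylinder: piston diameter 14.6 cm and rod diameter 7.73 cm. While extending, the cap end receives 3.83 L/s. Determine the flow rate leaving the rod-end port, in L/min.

Q_out ≈ 165 L/min

Cap-side area A_cap = π/4 × (14.6 cm)² = 167.4 cm^2
Rod-side annular area A_ann = π/4 × (14.6² − 7.73²) = 120.5 cm^2
Piston speed v = Q_in/A_cap; rod-end outflow Q_out = v × A_ann = Q_in × A_ann/A_cap.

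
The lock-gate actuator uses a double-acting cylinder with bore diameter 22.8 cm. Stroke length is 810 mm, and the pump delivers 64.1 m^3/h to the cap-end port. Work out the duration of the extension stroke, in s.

Cap-side area A_cap = π/4 × (22.8 cm)² = 408.3 cm^2
Swept volume V = A × L; t = V / Q = A·L / Q

t ≈ 1.86 s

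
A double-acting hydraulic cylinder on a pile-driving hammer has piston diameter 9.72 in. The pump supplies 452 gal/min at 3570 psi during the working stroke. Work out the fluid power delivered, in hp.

W ≈ 941 hp

Hydraulic power = P × Q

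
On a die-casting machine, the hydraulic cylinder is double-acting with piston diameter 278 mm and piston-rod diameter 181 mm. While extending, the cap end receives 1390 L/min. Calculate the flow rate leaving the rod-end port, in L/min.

Cap-side area A_cap = π/4 × (278 mm)² = 60700 mm^2
Rod-side annular area A_ann = π/4 × (278² − 181²) = 34970 mm^2
Piston speed v = Q_in/A_cap; rod-end outflow Q_out = v × A_ann = Q_in × A_ann/A_cap.

Q_out ≈ 801 L/min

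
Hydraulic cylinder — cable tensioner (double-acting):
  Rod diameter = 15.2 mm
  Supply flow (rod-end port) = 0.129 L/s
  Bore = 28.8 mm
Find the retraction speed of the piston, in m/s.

Rod-side annular area A_ann = π/4 × (28.8² − 15.2²) = 470.0 mm^2
Flow into the rod-end port fills the annular volume.
v = Q / A

v ≈ 0.274 m/s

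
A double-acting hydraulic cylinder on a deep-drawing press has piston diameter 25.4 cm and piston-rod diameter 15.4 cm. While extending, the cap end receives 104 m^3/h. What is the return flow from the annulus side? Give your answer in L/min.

Q_out ≈ 1100 L/min

Cap-side area A_cap = π/4 × (25.4 cm)² = 506.7 cm^2
Rod-side annular area A_ann = π/4 × (25.4² − 15.4²) = 320.4 cm^2
Piston speed v = Q_in/A_cap; rod-end outflow Q_out = v × A_ann = Q_in × A_ann/A_cap.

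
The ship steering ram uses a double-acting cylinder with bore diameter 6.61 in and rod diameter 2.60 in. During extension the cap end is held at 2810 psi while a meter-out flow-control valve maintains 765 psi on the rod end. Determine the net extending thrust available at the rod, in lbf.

Cap-side area A_cap = π/4 × (6.61 in)² = 34.32 in^2
Rod-side annular area A_ann = π/4 × (6.61² − 2.60²) = 29.01 in^2
Net thrust = P_cap·A_cap − P_rod·A_ann = 96430 lbf − 22190 lbf

F ≈ 74200 lbf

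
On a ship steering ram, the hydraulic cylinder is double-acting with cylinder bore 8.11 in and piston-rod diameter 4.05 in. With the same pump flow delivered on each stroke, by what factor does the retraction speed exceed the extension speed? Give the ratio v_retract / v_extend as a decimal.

v_ret/v_ext ≈ 1.33

Cap-side area A_cap = π/4 × (8.11 in)² = 51.66 in^2
Rod-side annular area A_ann = π/4 × (8.11² − 4.05²) = 38.77 in^2
For equal Q, v ∝ 1/A, so v_ret/v_ext = A_cap/A_ann.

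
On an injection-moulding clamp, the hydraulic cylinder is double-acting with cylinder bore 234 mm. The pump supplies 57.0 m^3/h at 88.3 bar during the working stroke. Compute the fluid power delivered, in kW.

Hydraulic power = P × Q

W ≈ 140 kW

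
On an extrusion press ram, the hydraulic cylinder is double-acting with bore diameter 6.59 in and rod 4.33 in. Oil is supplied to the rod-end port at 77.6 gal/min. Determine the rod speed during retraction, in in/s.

v ≈ 15.4 in/s

Rod-side annular area A_ann = π/4 × (6.59² − 4.33²) = 19.38 in^2
Flow into the rod-end port fills the annular volume.
v = Q / A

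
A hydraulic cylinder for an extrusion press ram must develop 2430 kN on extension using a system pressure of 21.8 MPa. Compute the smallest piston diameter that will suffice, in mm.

D ≈ 377 mm

Extension force acts on the full piston face: F = P × (π/4)D².
D = √(4F / (πP)) = √(4 × 2430 kN / (π × 21.8 MPa))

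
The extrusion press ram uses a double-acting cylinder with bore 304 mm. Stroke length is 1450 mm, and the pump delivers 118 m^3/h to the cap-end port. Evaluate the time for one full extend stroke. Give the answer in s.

Cap-side area A_cap = π/4 × (304 mm)² = 72580 mm^2
Swept volume V = A × L; t = V / Q = A·L / Q

t ≈ 3.21 s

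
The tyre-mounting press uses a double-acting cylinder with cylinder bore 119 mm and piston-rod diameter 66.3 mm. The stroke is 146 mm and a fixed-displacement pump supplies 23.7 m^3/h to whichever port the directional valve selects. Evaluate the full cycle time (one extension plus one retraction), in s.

t ≈ 0.417 s

Cap-side area A_cap = π/4 × (119 mm)² = 11120 mm^2
Rod-side annular area A_ann = π/4 × (119² − 66.3²) = 7670 mm^2
t_ext = A_cap·L/Q = 0.2467 s
t_ret = A_ann·L/Q = 0.1701 s
t_cycle = t_ext + t_ret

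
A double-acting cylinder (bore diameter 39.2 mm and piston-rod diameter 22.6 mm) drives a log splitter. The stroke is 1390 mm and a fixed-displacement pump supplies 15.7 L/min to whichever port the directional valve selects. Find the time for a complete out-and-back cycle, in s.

t ≈ 10.7 s

Cap-side area A_cap = π/4 × (39.2 mm)² = 1207 mm^2
Rod-side annular area A_ann = π/4 × (39.2² − 22.6²) = 805.7 mm^2
t_ext = A_cap·L/Q = 6.411 s
t_ret = A_ann·L/Q = 4.280 s
t_cycle = t_ext + t_ret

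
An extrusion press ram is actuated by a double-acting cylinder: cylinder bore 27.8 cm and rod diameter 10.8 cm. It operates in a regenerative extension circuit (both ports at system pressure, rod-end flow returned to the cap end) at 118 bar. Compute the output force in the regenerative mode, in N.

With equal pressure on both faces, forces on the annular region cancel; the net push is pressure × rod cross-section.
Rod cross-section A_rod = π/4 × (10.8 cm)² = 91.61 cm^2
F = P × A_rod

F ≈ 1.08e5 N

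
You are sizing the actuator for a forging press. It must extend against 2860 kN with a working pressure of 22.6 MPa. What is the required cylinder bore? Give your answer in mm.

Extension force acts on the full piston face: F = P × (π/4)D².
D = √(4F / (πP)) = √(4 × 2860 kN / (π × 22.6 MPa))

D ≈ 401 mm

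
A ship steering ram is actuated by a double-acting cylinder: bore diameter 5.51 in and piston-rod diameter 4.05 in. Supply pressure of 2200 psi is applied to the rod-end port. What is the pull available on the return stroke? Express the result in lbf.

Rod-side annular area A_ann = π/4 × (5.51² − 4.05²) = 10.96 in^2
On retraction the pressure acts on the annular area (bore minus rod).
F = P × A_ann

F ≈ 24100 lbf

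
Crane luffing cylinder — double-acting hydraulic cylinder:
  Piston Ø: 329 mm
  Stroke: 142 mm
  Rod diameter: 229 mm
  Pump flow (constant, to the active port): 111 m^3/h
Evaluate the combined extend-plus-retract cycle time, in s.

Cap-side area A_cap = π/4 × (329 mm)² = 85010 mm^2
Rod-side annular area A_ann = π/4 × (329² − 229²) = 43830 mm^2
t_ext = A_cap·L/Q = 0.3915 s
t_ret = A_ann·L/Q = 0.2018 s
t_cycle = t_ext + t_ret

t ≈ 0.593 s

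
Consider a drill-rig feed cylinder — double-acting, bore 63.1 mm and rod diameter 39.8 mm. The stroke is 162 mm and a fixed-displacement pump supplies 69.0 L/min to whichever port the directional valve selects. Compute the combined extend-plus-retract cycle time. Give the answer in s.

t ≈ 0.706 s

Cap-side area A_cap = π/4 × (63.1 mm)² = 3127 mm^2
Rod-side annular area A_ann = π/4 × (63.1² − 39.8²) = 1883 mm^2
t_ext = A_cap·L/Q = 0.4405 s
t_ret = A_ann·L/Q = 0.2653 s
t_cycle = t_ext + t_ret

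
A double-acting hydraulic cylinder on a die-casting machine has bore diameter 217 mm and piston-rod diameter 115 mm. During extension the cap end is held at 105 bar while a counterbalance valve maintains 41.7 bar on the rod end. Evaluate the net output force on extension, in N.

Cap-side area A_cap = π/4 × (217 mm)² = 36980 mm^2
Rod-side annular area A_ann = π/4 × (217² − 115²) = 26600 mm^2
Net thrust = P_cap·A_cap − P_rod·A_ann = 3.883e5 N − 1.109e5 N

F ≈ 2.77e5 N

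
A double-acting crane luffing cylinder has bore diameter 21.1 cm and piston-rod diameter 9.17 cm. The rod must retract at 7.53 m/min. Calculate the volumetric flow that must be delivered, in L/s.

Rod-side annular area A_ann = π/4 × (21.1² − 9.17²) = 283.6 cm^2
Q = A × v

Q ≈ 3.56 L/s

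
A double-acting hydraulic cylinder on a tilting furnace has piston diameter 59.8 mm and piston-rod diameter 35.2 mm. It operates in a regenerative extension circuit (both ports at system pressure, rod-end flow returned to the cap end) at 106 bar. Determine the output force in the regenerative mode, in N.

F ≈ 10300 N

With equal pressure on both faces, forces on the annular region cancel; the net push is pressure × rod cross-section.
Rod cross-section A_rod = π/4 × (35.2 mm)² = 973.1 mm^2
F = P × A_rod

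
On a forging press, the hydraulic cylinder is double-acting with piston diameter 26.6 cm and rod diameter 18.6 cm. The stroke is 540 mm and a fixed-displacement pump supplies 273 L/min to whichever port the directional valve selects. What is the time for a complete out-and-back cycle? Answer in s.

Cap-side area A_cap = π/4 × (26.6 cm)² = 555.7 cm^2
Rod-side annular area A_ann = π/4 × (26.6² − 18.6²) = 284.0 cm^2
t_ext = A_cap·L/Q = 6.595 s
t_ret = A_ann·L/Q = 3.371 s
t_cycle = t_ext + t_ret

t ≈ 9.97 s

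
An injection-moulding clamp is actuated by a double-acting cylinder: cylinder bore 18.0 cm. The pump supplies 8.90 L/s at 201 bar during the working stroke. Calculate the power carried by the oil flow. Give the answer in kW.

W ≈ 179 kW

Hydraulic power = P × Q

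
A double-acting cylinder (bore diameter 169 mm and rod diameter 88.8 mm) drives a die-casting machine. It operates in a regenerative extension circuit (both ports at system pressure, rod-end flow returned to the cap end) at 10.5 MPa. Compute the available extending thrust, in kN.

F ≈ 65.0 kN

With equal pressure on both faces, forces on the annular region cancel; the net push is pressure × rod cross-section.
Rod cross-section A_rod = π/4 × (88.8 mm)² = 6193 mm^2
F = P × A_rod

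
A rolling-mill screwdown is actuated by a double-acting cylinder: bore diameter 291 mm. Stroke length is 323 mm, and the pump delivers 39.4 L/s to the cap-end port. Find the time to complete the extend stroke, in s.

t ≈ 0.545 s

Cap-side area A_cap = π/4 × (291 mm)² = 66510 mm^2
Swept volume V = A × L; t = V / Q = A·L / Q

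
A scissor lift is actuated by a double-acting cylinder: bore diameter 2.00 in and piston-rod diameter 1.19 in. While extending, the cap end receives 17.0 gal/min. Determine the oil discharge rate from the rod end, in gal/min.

Cap-side area A_cap = π/4 × (2.00 in)² = 3.142 in^2
Rod-side annular area A_ann = π/4 × (2.00² − 1.19²) = 2.029 in^2
Piston speed v = Q_in/A_cap; rod-end outflow Q_out = v × A_ann = Q_in × A_ann/A_cap.

Q_out ≈ 11.0 gal/min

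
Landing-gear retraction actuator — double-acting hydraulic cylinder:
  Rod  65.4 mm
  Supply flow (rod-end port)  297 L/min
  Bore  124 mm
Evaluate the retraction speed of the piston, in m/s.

v ≈ 0.568 m/s

Rod-side annular area A_ann = π/4 × (124² − 65.4²) = 8717 mm^2
Flow into the rod-end port fills the annular volume.
v = Q / A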